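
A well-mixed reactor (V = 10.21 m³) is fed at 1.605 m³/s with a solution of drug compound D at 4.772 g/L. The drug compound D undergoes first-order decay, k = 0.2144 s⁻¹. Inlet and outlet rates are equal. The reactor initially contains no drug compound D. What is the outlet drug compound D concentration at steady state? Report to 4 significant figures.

Accumulation = in − out − consumed: V dC/dt = Q C_in − Q C − k V C.
At steady state: 0 = Q C_in − (Q + kV) C_ss, so C_ss = Q C_in/(Q + kV).
C_ss = 1.605·4.772/(1.605 + 0.2144·10.21) = 7.65906/3.79402 = 2.01872 g/L.

2.019 g/L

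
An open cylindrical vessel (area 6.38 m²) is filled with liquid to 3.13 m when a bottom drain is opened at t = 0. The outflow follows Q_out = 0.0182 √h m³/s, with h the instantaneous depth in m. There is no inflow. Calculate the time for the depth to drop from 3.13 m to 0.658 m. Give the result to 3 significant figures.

With no inflow, A dh/dt = −0.0182 √h.
∫ h^(−1/2) dh = −(0.0182/A) ∫ dt, giving 2√h = 2√h₀ − (0.0182/A) t.
t = 2A(√h₀ − √h)/0.0182 = 2·6.38·(√3.13 − √0.658)/0.0182
  = 12.760 × (1.7692 − 0.81117) / 0.0182 = 671.66 s.

672 s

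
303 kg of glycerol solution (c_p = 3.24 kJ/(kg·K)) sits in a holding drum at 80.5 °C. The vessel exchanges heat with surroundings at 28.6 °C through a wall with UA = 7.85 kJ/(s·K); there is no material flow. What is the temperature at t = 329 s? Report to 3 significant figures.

M c_p dT/dt = −UA(T − T_amb).
dT/dt = (T_ss − T)/τ with T_ss = T_amb = 28.600 °C, τ = M c_p/UA = 303·3.24/7.85 = 125.06 s.
This is linear first-order; T(t) = T_ss + (T₀ − T_ss) e^(−t/τ).
T(329) = 28.600 + (51.900)·0.072025 = 32.338 °C.

32.3 °C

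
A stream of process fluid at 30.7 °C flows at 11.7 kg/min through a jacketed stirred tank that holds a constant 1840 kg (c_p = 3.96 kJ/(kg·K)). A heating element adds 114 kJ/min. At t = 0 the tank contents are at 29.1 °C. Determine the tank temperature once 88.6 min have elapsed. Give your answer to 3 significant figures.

30.8 °C

First-law balance (no shaft work): M c_p dT/dt = ṁ c_p (T_in − T) + 114.
Rearrange: dT/dt = (T_ss − T)/τ with τ = M/ṁ = 157.26 min and T_ss = T_in + Q̇/(ṁ c_p) = 33.161 °C.
Integrating: T(t) = T_ss + (T₀ − T_ss) e^(−t/τ).
T(88.6) = 33.161 + (-4.0605)·e^(−88.6/157.26) = 33.161 + (-4.0605)·0.56928 = 30.849 °C.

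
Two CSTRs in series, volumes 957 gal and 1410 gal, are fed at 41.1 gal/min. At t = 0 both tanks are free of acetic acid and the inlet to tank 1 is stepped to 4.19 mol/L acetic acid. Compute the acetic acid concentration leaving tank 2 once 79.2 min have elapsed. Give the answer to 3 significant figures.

Time constants: τᵢ = Vᵢ/Q for each well-mixed tank.
τ₁ = 957/41.1 = 23.285 min; τ₂ = 1410/41.1 = 34.307 min.
Tank 1: C₁ = C_in(1 − e^(−t/τ₁)). Tank 2 (τ₁ ≠ τ₂): C₂ = C_in[1 − (τ₁ e^(−t/τ₁) − τ₂ e^(−t/τ₂))/(τ₁ − τ₂)].
At t = 79.2: e^(−t/τ₁) = 0.033327, e^(−t/τ₂) = 0.099401.
C₂ = 4.19·[1 − (23.285·0.033327 − 34.307·0.099401)/(-11.022)] = 4.19·0.76101 = 3.1886 mol/L.

3.19 mol/L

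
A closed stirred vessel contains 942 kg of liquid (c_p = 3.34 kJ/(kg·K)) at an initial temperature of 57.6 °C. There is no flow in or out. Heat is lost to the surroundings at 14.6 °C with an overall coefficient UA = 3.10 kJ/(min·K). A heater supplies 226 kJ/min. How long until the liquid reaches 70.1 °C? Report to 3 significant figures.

M c_p dT/dt = −UA(T − T_amb) + Q̇.
τ = M c_p/UA = 1014.9 min; T_ss = T_amb + Q̇/UA = 14.6 + 226/3.10 = 87.503 °C.
T(t) = T_ss + (T₀ − T_ss)e^(−t/τ); set T = 70.1:
t = −τ ln[(T − T_ss)/(T₀ − T_ss)] = −1014.9 · ln(0.58198) = 549.39 min.

549 min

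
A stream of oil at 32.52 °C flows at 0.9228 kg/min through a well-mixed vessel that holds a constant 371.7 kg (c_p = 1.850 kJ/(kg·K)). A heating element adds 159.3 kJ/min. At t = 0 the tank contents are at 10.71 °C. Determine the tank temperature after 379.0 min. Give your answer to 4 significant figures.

80.90 °C

M c_p dT/dt = ṁ c_p (T_in − T) + Q̇.
Rearrange: dT/dt = (T_ss − T)/τ with τ = M/ṁ = 402.796 min and T_ss = T_in + Q̇/(ṁ c_p) = 125.832 °C.
Solution: T(t) = T_ss + (T₀ − T_ss) e^(−t/τ).
T(379.0) = 125.832 + (-115.122)·e^(−379.0/402.796) = 125.832 + (-115.122)·0.390267 = 80.9035 °C.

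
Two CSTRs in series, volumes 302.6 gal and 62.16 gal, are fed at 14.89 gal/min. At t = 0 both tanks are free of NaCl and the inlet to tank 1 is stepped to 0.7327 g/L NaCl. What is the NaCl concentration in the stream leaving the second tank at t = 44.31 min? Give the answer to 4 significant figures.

Each tank obeys Vᵢ dCᵢ/dt = Q(Cᵢ₋₁ − Cᵢ), so τᵢ = Vᵢ/Q.
τ₁ = 302.6/14.89 = 20.3224 min; τ₂ = 62.16/14.89 = 4.17461 min.
Tank 1: C₁ = C_in(1 − e^(−t/τ₁)). Tank 2 (τ₁ ≠ τ₂): C₂ = C_in[1 − (τ₁ e^(−t/τ₁) − τ₂ e^(−t/τ₂))/(τ₁ − τ₂)].
At t = 44.31: e^(−t/τ₁) = 0.113001, e^(−t/τ₂) = 2.45658e-05.
C₂ = 0.7327·[1 − (20.3224·0.113001 − 4.17461·2.45658e-05)/(16.1478)] = 0.7327·0.857791 = 0.628504 g/L.

0.6285 g/L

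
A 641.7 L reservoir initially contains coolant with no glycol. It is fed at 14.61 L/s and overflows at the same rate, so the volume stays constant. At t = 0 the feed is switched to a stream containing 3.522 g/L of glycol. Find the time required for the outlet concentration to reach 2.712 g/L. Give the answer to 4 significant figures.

64.55 s

Species balance: V dC/dt = Q(C_in − C) ⇒ τ = V/Q = 43.9220 s.
C(t) = C_in + (C₀ − C_in) e^(−t/τ). Set C = 2.712 and solve for t:
e^(−t/τ) = (C − C_in)/(C₀ − C_in) = (2.712 − 3.522)/(0 − 3.522) = 0.229983
t = −τ ln(…) = 43.9220 × 1.46975 = 64.5543 s.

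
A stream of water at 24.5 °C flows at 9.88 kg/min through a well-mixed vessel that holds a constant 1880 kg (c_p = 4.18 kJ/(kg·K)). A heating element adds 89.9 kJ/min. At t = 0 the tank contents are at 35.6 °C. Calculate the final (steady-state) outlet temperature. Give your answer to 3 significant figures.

M c_p dT/dt = ṁ c_p (T_in − T) + Q̇.
At steady state dT/dt = 0 ⇒ T_ss = T_in + Q̇/(ṁ c_p) = 24.5 + 89.9/(9.88·4.18) = 26.677 °C.

26.7 °C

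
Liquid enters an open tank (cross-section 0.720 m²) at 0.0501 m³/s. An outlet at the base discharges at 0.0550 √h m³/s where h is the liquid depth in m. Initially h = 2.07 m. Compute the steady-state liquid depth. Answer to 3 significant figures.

A dh/dt = Q_in − 0.0550 √h. Steady state requires inflow = outflow:
Q_in = 0.0550 √h_ss ⇒ √h_ss = 0.0501/0.0550 = 0.91091.
h_ss = 0.91091² = 0.82976 m. (Since h₀ = 2.07 m > h_ss, the level will fall toward this value.)

0.830 m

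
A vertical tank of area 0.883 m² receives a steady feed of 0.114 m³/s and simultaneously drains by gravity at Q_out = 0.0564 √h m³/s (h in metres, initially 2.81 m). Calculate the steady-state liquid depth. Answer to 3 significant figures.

A dh/dt = Q_in − 0.0564 √h. Steady state requires inflow = outflow:
Q_in = 0.0564 √h_ss ⇒ √h_ss = 0.114/0.0564 = 2.0213.
h_ss = 2.0213² = 4.0856 m. (Since h₀ = 2.81 m < h_ss, the level will rise toward this value.)

4.09 m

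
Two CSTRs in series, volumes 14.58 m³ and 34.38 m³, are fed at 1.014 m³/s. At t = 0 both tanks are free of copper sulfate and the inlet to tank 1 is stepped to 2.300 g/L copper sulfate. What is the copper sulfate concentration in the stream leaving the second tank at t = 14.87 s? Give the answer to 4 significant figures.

0.3264 g/L

Time constants: τᵢ = Vᵢ/Q for each well-mixed tank.
τ₁ = 14.58/1.014 = 14.3787 s; τ₂ = 34.38/1.014 = 33.9053 s.
Solving the cascade with C₁(0)=C₂(0)=0 gives C₂(t) = C_in[1 − (τ₁ e^(−t/τ₁) − τ₂ e^(−t/τ₂))/(τ₁ − τ₂)].
At t = 14.87: e^(−t/τ₁) = 0.355522, e^(−t/τ₂) = 0.644955.
C₂ = 2.300·[1 − (14.3787·0.355522 − 33.9053·0.644955)/(-19.5266)] = 2.300·0.141916 = 0.326407 g/L.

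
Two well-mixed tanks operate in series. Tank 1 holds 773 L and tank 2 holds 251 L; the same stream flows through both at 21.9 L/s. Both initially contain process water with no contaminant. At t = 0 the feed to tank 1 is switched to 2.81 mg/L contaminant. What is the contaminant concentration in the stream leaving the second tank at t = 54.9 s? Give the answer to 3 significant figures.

Species balance on tank i: dCᵢ/dt = (Cᵢ₋₁ − Cᵢ)/τᵢ with τᵢ = Vᵢ/Q.
τ₁ = 773/21.9 = 35.297 s; τ₂ = 251/21.9 = 11.461 s.
Tank 1: C₁ = C_in(1 − e^(−t/τ₁)). Tank 2 (τ₁ ≠ τ₂): C₂ = C_in[1 − (τ₁ e^(−t/τ₁) − τ₂ e^(−t/τ₂))/(τ₁ − τ₂)].
At t = 54.9: e^(−t/τ₁) = 0.21111, e^(−t/τ₂) = 0.0083118.
C₂ = 2.81·[1 − (35.297·0.21111 − 11.461·0.0083118)/(23.836)] = 2.81·0.69138 = 1.9428 mg/L.

1.94 mg/L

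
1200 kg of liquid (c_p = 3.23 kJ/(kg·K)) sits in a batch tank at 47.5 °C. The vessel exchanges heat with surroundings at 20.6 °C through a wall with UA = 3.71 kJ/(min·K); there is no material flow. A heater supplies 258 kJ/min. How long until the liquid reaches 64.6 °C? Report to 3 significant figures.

M c_p dT/dt = −UA(T − T_amb) + Q̇.
τ = M c_p/UA = 1044.7 min; T_ss = T_amb + Q̇/UA = 20.6 + 258/3.71 = 90.142 °C.
T(t) = T_ss + (T₀ − T_ss)e^(−t/τ); set T = 64.6:
t = −τ ln[(T − T_ss)/(T₀ − T_ss)] = −1044.7 · ln(0.59898) = 535.45 min.

535 min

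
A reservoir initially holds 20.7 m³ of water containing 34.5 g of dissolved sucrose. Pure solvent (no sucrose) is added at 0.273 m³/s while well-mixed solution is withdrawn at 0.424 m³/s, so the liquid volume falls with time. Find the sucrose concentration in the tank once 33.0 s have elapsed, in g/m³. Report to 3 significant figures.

1.01 g/m³

Total volume: dV/dt = Q_in − Q_out = -0.15100 m³/s, so V(t) = 20.7 − 0.15100 t and V(33.0) = 15.717 m³.
Solute balance: dm/dt = 0 − Q_out C = −Q_out m/V(t).
dm/m = −Q_out dt/(V₀ − 0.15100 t); integrating gives ln(m/m₀) = −(Q_out/(Q_in−Q_out)) ln(V/V₀).
m = m₀ (V₀/V)^(Q_out/(Q_in−Q_out)) = 34.5 × (20.7/15.717)^(-2.8079) = 15.922 g.
C = m/V = 15.922/15.717 = 1.0130 g/m³.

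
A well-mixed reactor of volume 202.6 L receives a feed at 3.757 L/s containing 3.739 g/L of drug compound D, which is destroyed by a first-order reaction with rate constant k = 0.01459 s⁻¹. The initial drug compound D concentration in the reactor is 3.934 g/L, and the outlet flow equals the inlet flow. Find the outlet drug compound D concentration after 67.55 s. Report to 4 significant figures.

2.289 g/L

Accumulation = in − out − consumed: V dC/dt = Q C_in − Q C − k V C.
dC/dt = (Q/V) C_in − (Q/V + k) C; effective rate a = Q/V + k = 0.0185439 + 0.01459 = 0.0331339 s⁻¹.
C_ss = Q C_in/(Q + kV) = 2.09259 g/L; C(t) = C_ss + (C₀ − C_ss) e^(−a t).
C(67.55) = 2.09259 + (1.84141)·e^(−0.0331339·67.55) = 2.09259 + (1.84141)·0.106651 = 2.28898 g/L.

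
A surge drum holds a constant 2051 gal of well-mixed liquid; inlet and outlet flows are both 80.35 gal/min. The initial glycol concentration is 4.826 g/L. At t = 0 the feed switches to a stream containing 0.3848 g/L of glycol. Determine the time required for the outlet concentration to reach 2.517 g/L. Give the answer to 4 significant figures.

18.73 min

Species balance: V dC/dt = Q(C_in − C) ⇒ τ = V/Q = 25.5258 min.
C(t) = C_in + (C₀ − C_in) e^(−t/τ). Set C = 2.517 and solve for t:
e^(−t/τ) = (C − C_in)/(C₀ − C_in) = (2.517 − 0.3848)/(4.826 − 0.3848) = 0.480095
t = −τ ln(…) = 25.5258 × 0.733770 = 18.7301 min.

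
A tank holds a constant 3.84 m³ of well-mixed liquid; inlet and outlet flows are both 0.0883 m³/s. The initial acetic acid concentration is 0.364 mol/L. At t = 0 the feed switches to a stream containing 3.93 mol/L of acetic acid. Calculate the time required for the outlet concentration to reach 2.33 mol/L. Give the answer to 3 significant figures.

Species balance: V dC/dt = Q(C_in − C) ⇒ τ = V/Q = 43.488 s.
C(t) = C_in + (C₀ − C_in) e^(−t/τ). Set C = 2.33 and solve for t:
e^(−t/τ) = (C − C_in)/(C₀ − C_in) = (2.33 − 3.93)/(0.364 − 3.93) = 0.44868
t = −τ ln(…) = 43.488 × 0.80144 = 34.853 s.

34.9 s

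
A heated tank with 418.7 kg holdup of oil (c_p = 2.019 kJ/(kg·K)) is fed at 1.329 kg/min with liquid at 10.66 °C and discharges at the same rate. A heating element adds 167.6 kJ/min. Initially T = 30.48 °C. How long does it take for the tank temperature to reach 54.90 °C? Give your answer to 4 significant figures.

267.9 min

Energy balance: M c_p dT/dt = ṁ c_p (T_in − T) + 167.6.
τ = M/ṁ = 315.049 min; T_ss = T_in + Q̇/(ṁ c_p) = 73.1215 °C.
T(t) = T_ss + (T₀ − T_ss) e^(−t/τ). Set T = 54.90:
e^(−t/τ) = (54.90 − 73.1215)/(30.48 − 73.1215) = 0.427319
t = −315.049 · ln(0.427319) = 267.862 min.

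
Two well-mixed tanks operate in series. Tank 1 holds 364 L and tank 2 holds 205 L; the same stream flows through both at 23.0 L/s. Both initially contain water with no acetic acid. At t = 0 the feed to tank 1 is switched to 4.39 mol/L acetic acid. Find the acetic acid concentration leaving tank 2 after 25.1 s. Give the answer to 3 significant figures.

2.67 mol/L

Each tank obeys Vᵢ dCᵢ/dt = Q(Cᵢ₋₁ − Cᵢ), so τᵢ = Vᵢ/Q.
τ₁ = 364/23.0 = 15.826 s; τ₂ = 205/23.0 = 8.9130 s.
Tank 1: C₁ = C_in(1 − e^(−t/τ₁)). Tank 2 (τ₁ ≠ τ₂): C₂ = C_in[1 − (τ₁ e^(−t/τ₁) − τ₂ e^(−t/τ₂))/(τ₁ − τ₂)].
At t = 25.1: e^(−t/τ₁) = 0.20475, e^(−t/τ₂) = 0.059839.
C₂ = 4.39·[1 − (15.826·0.20475 − 8.9130·0.059839)/(6.9130)] = 4.39·0.60843 = 2.6710 mol/L.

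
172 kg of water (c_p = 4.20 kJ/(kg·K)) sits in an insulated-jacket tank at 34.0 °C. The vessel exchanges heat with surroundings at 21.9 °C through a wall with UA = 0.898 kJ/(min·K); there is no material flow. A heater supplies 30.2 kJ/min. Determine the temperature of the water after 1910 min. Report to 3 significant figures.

53.5 °C

Lumped-capacitance energy balance: M c_p dT/dt = UA(T_amb − T) + Q̇.
dT/dt = (T_ss − T)/τ with T_ss = T_amb + Q̇/UA = 21.9 + 30.2/0.898 = 55.530 °C, τ = M c_p/UA = 172·4.20/0.898 = 804.45 min.
Solution: T(t) = T_ss + (T₀ − T_ss) e^(−t/τ).
T(1910) = 55.530 + (-21.530)·0.093081 = 53.526 °C.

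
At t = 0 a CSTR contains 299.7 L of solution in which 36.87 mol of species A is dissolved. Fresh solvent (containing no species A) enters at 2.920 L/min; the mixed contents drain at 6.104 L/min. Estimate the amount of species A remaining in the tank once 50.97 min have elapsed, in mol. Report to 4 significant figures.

Let m(t) be the amount of species A. Volume: V(t) = V₀ + (Q_in − Q_out) t = 299.7 − 3.18400 t; V(50.97) = 137.412 L.
Solute balance: dm/dt = 0 − Q_out C = −Q_out m/V(t).
dm/m = −Q_out dt/(V₀ − 3.18400 t); integrating gives ln(m/m₀) = −(Q_out/(Q_in−Q_out)) ln(V/V₀).
m = m₀ (V₀/V)^(Q_out/(Q_in−Q_out)) = 36.87 × (299.7/137.412)^(-1.91709) = 8.26849 mol.

8.268 mol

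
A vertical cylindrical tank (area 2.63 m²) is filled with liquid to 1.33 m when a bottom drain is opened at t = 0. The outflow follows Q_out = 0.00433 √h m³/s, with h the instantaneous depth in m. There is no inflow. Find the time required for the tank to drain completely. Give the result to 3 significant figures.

With no inflow, A dh/dt = −0.00433 √h.
This is separable: 2 d(√h)/dt = −0.00433/A, so √h = √h₀ − (0.00433/(2A)) t.
Set h = 0: 2√h₀ = (0.00433/A) t_empty ⇒ t_empty = 2A√h₀/0.00433.
t_empty = 2·2.63·√1.33/0.00433 = 5.2600·1.1533/0.00433 = 1401.0 s.

1400 s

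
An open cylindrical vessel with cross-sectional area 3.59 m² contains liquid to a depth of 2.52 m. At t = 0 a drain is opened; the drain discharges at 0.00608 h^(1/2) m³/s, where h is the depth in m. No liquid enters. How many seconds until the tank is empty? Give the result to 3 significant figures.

With no inflow, A dh/dt = −0.00608 √h.
This is separable: 2 d(√h)/dt = −0.00608/A, so √h = √h₀ − (0.00608/(2A)) t.
Set h = 0: 2√h₀ = (0.00608/A) t_empty ⇒ t_empty = 2A√h₀/0.00608.
t_empty = 2·3.59·√2.52/0.00608 = 7.1800·1.5875/0.00608 = 1874.7 s.

1870 s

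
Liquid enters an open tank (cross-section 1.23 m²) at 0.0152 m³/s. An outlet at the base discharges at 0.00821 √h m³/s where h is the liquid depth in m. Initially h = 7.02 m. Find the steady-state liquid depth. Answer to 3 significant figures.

A dh/dt = Q_in − 0.00821 √h. Steady state requires inflow = outflow:
Q_in = 0.00821 √h_ss ⇒ √h_ss = 0.0152/0.00821 = 1.8514.
h_ss = 1.8514² = 3.4277 m. (Since h₀ = 7.02 m > h_ss, the level will fall toward this value.)

3.43 m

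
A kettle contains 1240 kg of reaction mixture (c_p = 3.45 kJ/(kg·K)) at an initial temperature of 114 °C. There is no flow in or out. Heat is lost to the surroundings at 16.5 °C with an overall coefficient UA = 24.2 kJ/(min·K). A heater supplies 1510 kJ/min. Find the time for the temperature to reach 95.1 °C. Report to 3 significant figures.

137 min

First-law balance (no shaft work): M c_p dT/dt = −UA(T − T_amb) + Q̇.
τ = M c_p/UA = 176.78 min; T_ss = T_amb + Q̇/UA = 16.5 + 1510/24.2 = 78.897 °C.
T(t) = T_ss + (T₀ − T_ss)e^(−t/τ); set T = 95.1:
t = −τ ln[(T − T_ss)/(T₀ − T_ss)] = −176.78 · ln(0.46159) = 136.66 min.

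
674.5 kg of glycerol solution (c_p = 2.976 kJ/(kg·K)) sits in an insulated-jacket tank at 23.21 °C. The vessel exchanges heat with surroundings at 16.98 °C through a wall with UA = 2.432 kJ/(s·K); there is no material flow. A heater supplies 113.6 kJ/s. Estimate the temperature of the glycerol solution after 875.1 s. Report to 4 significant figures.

M c_p dT/dt = −UA(T − T_amb) + Q̇.
dT/dt = (T_ss − T)/τ with T_ss = T_amb + Q̇/UA = 16.98 + 113.6/2.432 = 63.6905 °C, τ = M c_p/UA = 674.5·2.976/2.432 = 825.375 s.
T approaches T_ss exponentially: T(t) = T_ss + (T₀ − T_ss) e^(−t/τ).
T(875.1) = 63.6905 + (-40.4805)·0.346371 = 49.6693 °C.

49.67 °C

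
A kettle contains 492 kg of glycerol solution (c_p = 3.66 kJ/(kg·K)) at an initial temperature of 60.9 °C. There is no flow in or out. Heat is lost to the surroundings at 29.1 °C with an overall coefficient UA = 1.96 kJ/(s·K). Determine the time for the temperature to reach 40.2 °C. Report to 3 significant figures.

967 s

Lumped-capacitance energy balance: M c_p dT/dt = UA(T_amb − T).
τ = M c_p/UA = 918.73 s; T_ss = T_amb = 29.100 °C.
T(t) = T_ss + (T₀ − T_ss)e^(−t/τ); set T = 40.2:
t = −τ ln[(T − T_ss)/(T₀ − T_ss)] = −918.73 · ln(0.34906) = 966.99 s.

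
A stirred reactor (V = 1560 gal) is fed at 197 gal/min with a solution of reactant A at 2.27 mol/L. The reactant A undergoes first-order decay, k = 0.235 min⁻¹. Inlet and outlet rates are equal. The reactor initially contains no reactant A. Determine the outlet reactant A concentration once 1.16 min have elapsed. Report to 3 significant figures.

0.272 mol/L

V dC/dt = Q(C_in − C) − k V C.
dC/dt = (Q/V) C_in − (Q/V + k) C; effective rate a = Q/V + k = 0.12628 + 0.235 = 0.36128 min⁻¹.
C_ss = Q C_in/(Q + kV) = 0.79345 mol/L; C(t) = C_ss + (C₀ − C_ss) e^(−a t).
C(1.16) = 0.79345 + (-0.79345)·e^(−0.36128·1.16) = 0.79345 + (-0.79345)·0.65765 = 0.27164 mol/L.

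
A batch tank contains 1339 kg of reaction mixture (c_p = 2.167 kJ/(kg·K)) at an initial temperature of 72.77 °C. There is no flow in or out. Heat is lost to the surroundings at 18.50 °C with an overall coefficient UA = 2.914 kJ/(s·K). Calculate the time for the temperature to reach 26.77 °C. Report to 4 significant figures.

Lumped-capacitance energy balance: M c_p dT/dt = UA(T_amb − T).
τ = M c_p/UA = 995.749 s; T_ss = T_amb = 18.5000 °C.
T(t) = T_ss + (T₀ − T_ss)e^(−t/τ); set T = 26.77:
t = −τ ln[(T − T_ss)/(T₀ − T_ss)] = −995.749 · ln(0.152386) = 1873.34 s.

1873 s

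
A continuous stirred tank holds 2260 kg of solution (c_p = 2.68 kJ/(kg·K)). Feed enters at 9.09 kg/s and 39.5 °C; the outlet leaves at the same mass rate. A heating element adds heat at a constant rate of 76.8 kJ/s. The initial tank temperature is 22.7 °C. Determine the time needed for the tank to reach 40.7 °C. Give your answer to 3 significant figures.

M c_p dT/dt = ṁ c_p (T_in − T) + Q̇.
τ = M/ṁ = 248.62 s; T_ss = T_in + Q̇/(ṁ c_p) = 42.653 °C.
T(t) = T_ss + (T₀ − T_ss) e^(−t/τ). Set T = 40.7:
e^(−t/τ) = (40.7 − 42.653)/(22.7 − 42.653) = 0.097860
t = −248.62 · ln(0.097860) = 577.86 s.

578 s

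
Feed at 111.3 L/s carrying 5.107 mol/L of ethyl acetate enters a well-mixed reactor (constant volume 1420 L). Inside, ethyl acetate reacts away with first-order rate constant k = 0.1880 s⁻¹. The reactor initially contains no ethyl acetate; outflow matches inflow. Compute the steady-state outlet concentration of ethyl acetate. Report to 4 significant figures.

Accumulation = in − out − consumed: V dC/dt = Q C_in − Q C − k V C.
At steady state: 0 = Q C_in − (Q + kV) C_ss, so C_ss = Q C_in/(Q + kV).
C_ss = 111.3·5.107/(111.3 + 0.1880·1420) = 568.409/378.260 = 1.50269 mol/L.

1.503 mol/L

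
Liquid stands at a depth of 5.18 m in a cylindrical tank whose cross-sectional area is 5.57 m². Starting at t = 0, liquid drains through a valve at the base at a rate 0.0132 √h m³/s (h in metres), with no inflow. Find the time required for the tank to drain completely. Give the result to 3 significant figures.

1920 s

Unsteady balance on liquid volume: A dh/dt = −0.0132 √h.
Separate and integrate: 2(√h − √h₀) = −(0.0132/A) t.
Tank is empty when √h = 0: t_empty = 2A√h₀/0.0132.
t_empty = 2·5.57·√5.18/0.0132 = 11.140·2.2760/0.0132 = 1920.8 s.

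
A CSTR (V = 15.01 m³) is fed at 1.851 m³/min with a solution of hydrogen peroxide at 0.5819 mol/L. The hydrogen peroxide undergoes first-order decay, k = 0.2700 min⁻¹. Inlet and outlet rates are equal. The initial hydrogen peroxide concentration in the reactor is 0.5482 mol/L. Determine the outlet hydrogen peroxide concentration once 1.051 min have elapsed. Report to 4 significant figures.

Species balance: V dC/dt = Q C_in − Q C − k V C.
dC/dt = (Q/V) C_in − (Q/V + k) C; effective rate a = Q/V + k = 0.123318 + 0.2700 = 0.393318 min⁻¹.
C_ss = Q C_in/(Q + kV) = 0.182444 mol/L; C(t) = C_ss + (C₀ − C_ss) e^(−a t).
C(1.051) = 0.182444 + (0.365756)·e^(−0.393318·1.051) = 0.182444 + (0.365756)·0.661413 = 0.424360 mol/L.

0.4244 mol/L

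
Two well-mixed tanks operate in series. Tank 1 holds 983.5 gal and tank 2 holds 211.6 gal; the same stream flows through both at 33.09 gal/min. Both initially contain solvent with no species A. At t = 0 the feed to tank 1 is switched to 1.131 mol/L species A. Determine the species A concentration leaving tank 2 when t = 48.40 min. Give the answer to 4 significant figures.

Each tank obeys Vᵢ dCᵢ/dt = Q(Cᵢ₋₁ − Cᵢ), so τᵢ = Vᵢ/Q.
τ₁ = 983.5/33.09 = 29.7220 min; τ₂ = 211.6/33.09 = 6.39468 min.
Tank 1: C₁ = C_in(1 − e^(−t/τ₁)). Tank 2 (τ₁ ≠ τ₂): C₂ = C_in[1 − (τ₁ e^(−t/τ₁) − τ₂ e^(−t/τ₂))/(τ₁ − τ₂)].
At t = 48.40: e^(−t/τ₁) = 0.196238, e^(−t/τ₂) = 0.000516317.
C₂ = 1.131·[1 − (29.7220·0.196238 − 6.39468·0.000516317)/(23.3273)] = 1.131·0.750109 = 0.848373 mol/L.

0.8484 mol/L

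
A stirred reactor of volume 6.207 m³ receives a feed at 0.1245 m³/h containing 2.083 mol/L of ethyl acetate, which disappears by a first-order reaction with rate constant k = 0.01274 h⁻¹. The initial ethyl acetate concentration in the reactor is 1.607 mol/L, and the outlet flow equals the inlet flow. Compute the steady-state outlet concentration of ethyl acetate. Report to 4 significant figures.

Species balance: V dC/dt = Q C_in − Q C − k V C.
Steady state (dC/dt = 0): C_ss = Q C_in/(Q + kV) = C_in/(1 + kV/Q).
C_ss = 0.1245·2.083/(0.1245 + 0.01274·6.207) = 0.259333/0.203577 = 1.27388 mol/L.

1.274 mol/L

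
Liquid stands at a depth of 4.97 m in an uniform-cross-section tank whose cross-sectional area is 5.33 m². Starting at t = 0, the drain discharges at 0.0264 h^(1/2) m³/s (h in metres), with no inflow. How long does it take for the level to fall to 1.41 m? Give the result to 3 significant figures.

421 s

Volume balance on the tank: A dh/dt = −0.0264 √h.
This is separable: 2 d(√h)/dt = −0.0264/A, so √h = √h₀ − (0.0264/(2A)) t.
t = 2A(√h₀ − √h)/0.0264 = 2·5.33·(√4.97 − √1.41)/0.0264
  = 10.660 × (2.2293 − 1.1874) / 0.0264 = 420.71 s.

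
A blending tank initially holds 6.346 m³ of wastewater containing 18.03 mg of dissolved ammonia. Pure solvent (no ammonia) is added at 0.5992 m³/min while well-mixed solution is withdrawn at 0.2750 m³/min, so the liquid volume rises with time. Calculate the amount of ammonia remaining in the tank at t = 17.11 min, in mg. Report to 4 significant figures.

10.58 mg

Total volume: dV/dt = Q_in − Q_out = 0.324200 m³/min, so V(t) = 6.346 + 0.324200 t and V(17.11) = 11.8931 m³.
Solute balance: dm/dt = 0 − Q_out C = −Q_out m/V(t).
dm/m = −Q_out dt/(V₀ + 0.324200 t); integrating gives ln(m/m₀) = −(Q_out/(Q_in−Q_out)) ln(V/V₀).
m = m₀ (V₀/V)^(Q_out/(Q_in−Q_out)) = 18.03 × (6.346/11.8931)^(0.848242) = 10.5828 mg.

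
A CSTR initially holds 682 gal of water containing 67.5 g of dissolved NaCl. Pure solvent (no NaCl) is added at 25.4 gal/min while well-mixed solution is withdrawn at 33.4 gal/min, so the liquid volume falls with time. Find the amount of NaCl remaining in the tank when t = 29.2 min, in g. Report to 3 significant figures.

Total volume: dV/dt = Q_in − Q_out = -8.0000 gal/min, so V(t) = 682 − 8.0000 t and V(29.2) = 448.40 gal.
No NaCl enters, so dm/dt = −Q_out · (m/V).
dm/m = −Q_out dt/(V₀ − 8.0000 t); integrating gives ln(m/m₀) = −(Q_out/(Q_in−Q_out)) ln(V/V₀).
m = m₀ (V₀/V)^(Q_out/(Q_in−Q_out)) = 67.5 × (682/448.40)^(-4.1750) = 11.721 g.

11.7 g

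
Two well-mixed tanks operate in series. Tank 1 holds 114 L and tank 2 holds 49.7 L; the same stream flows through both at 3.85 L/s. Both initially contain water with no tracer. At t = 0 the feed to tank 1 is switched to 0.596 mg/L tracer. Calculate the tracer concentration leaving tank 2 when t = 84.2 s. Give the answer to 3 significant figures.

Each tank obeys Vᵢ dCᵢ/dt = Q(Cᵢ₋₁ − Cᵢ), so τᵢ = Vᵢ/Q.
τ₁ = 114/3.85 = 29.610 s; τ₂ = 49.7/3.85 = 12.909 s.
Tank 1: C₁ = C_in(1 − e^(−t/τ₁)). Tank 2 (τ₁ ≠ τ₂): C₂ = C_in[1 − (τ₁ e^(−t/τ₁) − τ₂ e^(−t/τ₂))/(τ₁ − τ₂)].
At t = 84.2: e^(−t/τ₁) = 0.058216, e^(−t/τ₂) = 0.0014699.
C₂ = 0.596·[1 − (29.610·0.058216 − 12.909·0.0014699)/(16.701)] = 0.596·0.89792 = 0.53516 mg/L.

0.535 mg/L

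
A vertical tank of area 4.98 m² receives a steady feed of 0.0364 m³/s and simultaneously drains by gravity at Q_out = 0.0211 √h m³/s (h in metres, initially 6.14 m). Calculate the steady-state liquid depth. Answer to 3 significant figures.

2.98 m

A dh/dt = Q_in − 0.0211 √h. Steady state requires inflow = outflow:
Q_in = 0.0211 √h_ss ⇒ √h_ss = 0.0364/0.0211 = 1.7251.
h_ss = 1.7251² = 2.9760 m. (Since h₀ = 6.14 m > h_ss, the level will fall toward this value.)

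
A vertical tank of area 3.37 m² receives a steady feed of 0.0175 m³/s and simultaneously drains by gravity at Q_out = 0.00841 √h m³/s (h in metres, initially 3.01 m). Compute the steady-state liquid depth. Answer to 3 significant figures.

A dh/dt = Q_in − 0.00841 √h. Steady state requires inflow = outflow:
Q_in = 0.00841 √h_ss ⇒ √h_ss = 0.0175/0.00841 = 2.0809.
h_ss = 2.0809² = 4.3300 m. (Since h₀ = 3.01 m < h_ss, the level will rise toward this value.)

4.33 m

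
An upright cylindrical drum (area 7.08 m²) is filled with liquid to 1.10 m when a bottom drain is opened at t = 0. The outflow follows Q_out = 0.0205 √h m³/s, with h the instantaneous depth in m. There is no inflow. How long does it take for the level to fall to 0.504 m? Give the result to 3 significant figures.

234 s

With no inflow, A dh/dt = −0.0205 √h.
Separate and integrate: 2(√h − √h₀) = −(0.0205/A) t.
t = 2A(√h₀ − √h)/0.0205 = 2·7.08·(√1.10 − √0.504)/0.0205
  = 14.160 × (1.0488 − 0.70993) / 0.0205 = 234.07 s.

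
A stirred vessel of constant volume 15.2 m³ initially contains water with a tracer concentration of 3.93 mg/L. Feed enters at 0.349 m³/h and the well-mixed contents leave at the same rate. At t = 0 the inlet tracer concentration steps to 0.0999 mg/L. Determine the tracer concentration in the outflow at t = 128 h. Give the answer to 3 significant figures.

0.303 mg/L

Transient balance on the dissolved component: V dC/dt = Q(C_in − C).
Rewrite as dC/dt + C/τ = C_in/τ, τ = V/Q = 43.553 h.
This is linear first-order; C(t) = C_in + (C₀ − C_in) e^(−t/τ).
C(128) = 0.0999 + (3.93 − 0.0999)·e^(−128/43.553) = 0.0999 + (3.8301)·0.052921 = 0.30259 mg/L.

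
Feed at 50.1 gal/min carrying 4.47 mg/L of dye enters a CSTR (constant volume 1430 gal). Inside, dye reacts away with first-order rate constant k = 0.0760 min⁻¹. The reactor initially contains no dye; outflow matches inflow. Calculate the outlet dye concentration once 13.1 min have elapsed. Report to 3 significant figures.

V dC/dt = Q(C_in − C) − k V C.
This is linear with rate a = Q/V + k = 0.11103 min⁻¹.
C_ss = Q C_in/(Q + kV) = 1.4104 mg/L; C(t) = C_ss + (C₀ − C_ss) e^(−a t).
C(13.1) = 1.4104 + (-1.4104)·e^(−0.11103·13.1) = 1.4104 + (-1.4104)·0.23350 = 1.0811 mg/L.

1.08 mg/L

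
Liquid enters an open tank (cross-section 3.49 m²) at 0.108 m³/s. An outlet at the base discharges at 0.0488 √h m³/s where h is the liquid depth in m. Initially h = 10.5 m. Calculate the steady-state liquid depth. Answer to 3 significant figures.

4.90 m

Volume balance on the tank: A dh/dt = Q_in − 0.0488 √h. At steady state dh/dt = 0:
Q_in = 0.0488 √h_ss ⇒ √h_ss = 0.108/0.0488 = 2.2131.
h_ss = 2.2131² = 4.8979 m. (Since h₀ = 10.5 m > h_ss, the level will fall toward this value.)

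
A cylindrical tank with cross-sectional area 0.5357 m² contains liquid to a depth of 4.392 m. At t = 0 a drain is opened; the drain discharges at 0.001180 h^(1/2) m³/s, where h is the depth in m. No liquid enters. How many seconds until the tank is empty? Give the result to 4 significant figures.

1903 s

Unsteady balance on liquid volume: A dh/dt = −0.001180 √h.
∫ h^(−1/2) dh = −(0.001180/A) ∫ dt, giving 2√h = 2√h₀ − (0.001180/A) t.
Set h = 0: 2√h₀ = (0.001180/A) t_empty ⇒ t_empty = 2A√h₀/0.001180.
t_empty = 2·0.5357·√4.392/0.001180 = 1.07140·2.09571/0.001180 = 1902.83 s.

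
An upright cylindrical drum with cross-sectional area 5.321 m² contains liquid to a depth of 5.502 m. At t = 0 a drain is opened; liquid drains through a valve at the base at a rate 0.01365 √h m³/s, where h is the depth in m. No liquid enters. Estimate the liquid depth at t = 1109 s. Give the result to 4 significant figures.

0.8522 m

With no inflow, A dh/dt = −0.01365 √h.
∫ h^(−1/2) dh = −(0.01365/A) ∫ dt, giving 2√h = 2√h₀ − (0.01365/A) t.
√h = √5.502 − 0.01365·1109/(2·5.321) = 2.34563 − 1.42246 = 0.923171.
h = 0.923171² = 0.852245 m.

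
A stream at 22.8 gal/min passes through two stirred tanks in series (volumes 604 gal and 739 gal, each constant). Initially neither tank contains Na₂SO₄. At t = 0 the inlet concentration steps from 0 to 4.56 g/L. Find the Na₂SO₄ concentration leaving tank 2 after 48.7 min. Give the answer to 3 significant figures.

Species balance on tank i: dCᵢ/dt = (Cᵢ₋₁ − Cᵢ)/τᵢ with τᵢ = Vᵢ/Q.
τ₁ = 604/22.8 = 26.491 min; τ₂ = 739/22.8 = 32.412 min.
Tank 1: C₁ = C_in(1 − e^(−t/τ₁)). Tank 2 (τ₁ ≠ τ₂): C₂ = C_in[1 − (τ₁ e^(−t/τ₁) − τ₂ e^(−t/τ₂))/(τ₁ − τ₂)].
At t = 48.7: e^(−t/τ₁) = 0.15908, e^(−t/τ₂) = 0.22257.
C₂ = 4.56·[1 − (26.491·0.15908 − 32.412·0.22257)/(-5.9211)] = 4.56·0.49338 = 2.2498 g/L.

2.25 g/L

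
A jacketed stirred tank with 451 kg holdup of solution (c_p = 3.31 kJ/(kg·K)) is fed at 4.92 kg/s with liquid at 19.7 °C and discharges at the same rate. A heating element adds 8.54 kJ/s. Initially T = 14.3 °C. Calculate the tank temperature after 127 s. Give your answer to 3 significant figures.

18.7 °C

Heat balance on the well-mixed liquid: M c_p dT/dt = ṁ c_p (T_in − T) + 8.54.
Rearrange: dT/dt = (T_ss − T)/τ with τ = M/ṁ = 91.667 s and T_ss = T_in + Q̇/(ṁ c_p) = 20.224 °C.
T approaches T_ss exponentially: T(t) = T_ss + (T₀ − T_ss) e^(−t/τ).
T(127) = 20.224 + (-5.9244)·e^(−127/91.667) = 20.224 + (-5.9244)·0.25021 = 18.742 °C.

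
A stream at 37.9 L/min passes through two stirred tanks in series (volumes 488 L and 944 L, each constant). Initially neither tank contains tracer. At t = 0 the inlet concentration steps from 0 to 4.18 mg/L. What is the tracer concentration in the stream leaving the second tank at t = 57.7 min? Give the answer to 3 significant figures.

3.38 mg/L

Species balance on tank i: dCᵢ/dt = (Cᵢ₋₁ − Cᵢ)/τᵢ with τᵢ = Vᵢ/Q.
τ₁ = 488/37.9 = 12.876 min; τ₂ = 944/37.9 = 24.908 min.
Solving the cascade with C₁(0)=C₂(0)=0 gives C₂(t) = C_in[1 − (τ₁ e^(−t/τ₁) − τ₂ e^(−t/τ₂))/(τ₁ − τ₂)].
At t = 57.7: e^(−t/τ₁) = 0.011320, e^(−t/τ₂) = 0.098613.
C₂ = 4.18·[1 − (12.876·0.011320 − 24.908·0.098613)/(-12.032)] = 4.18·0.80797 = 3.3773 mg/L.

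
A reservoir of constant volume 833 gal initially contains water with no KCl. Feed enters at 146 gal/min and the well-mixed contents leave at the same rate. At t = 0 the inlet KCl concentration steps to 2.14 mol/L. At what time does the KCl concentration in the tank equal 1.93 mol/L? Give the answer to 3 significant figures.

13.2 min

Species balance on the tank: V dC/dt = Q(C_in − C), so τ = V/Q = 5.7055 min.
C(t) = C_in + (C₀ − C_in) e^(−t/τ). Set C = 1.93 and solve for t:
e^(−t/τ) = (C − C_in)/(C₀ − C_in) = (1.93 − 2.14)/(0 − 2.14) = 0.098131
t = −τ ln(…) = 5.7055 × 2.3215 = 13.245 min.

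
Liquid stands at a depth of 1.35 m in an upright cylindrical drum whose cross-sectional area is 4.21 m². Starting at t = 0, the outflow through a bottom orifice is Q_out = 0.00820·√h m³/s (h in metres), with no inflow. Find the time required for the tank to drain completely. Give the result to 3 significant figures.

1190 s

Volume balance on the tank: A dh/dt = −0.00820 √h.
∫ h^(−1/2) dh = −(0.00820/A) ∫ dt, giving 2√h = 2√h₀ − (0.00820/A) t.
Tank is empty when √h = 0: t_empty = 2A√h₀/0.00820.
t_empty = 2·4.21·√1.35/0.00820 = 8.4200·1.1619/0.00820 = 1193.1 s.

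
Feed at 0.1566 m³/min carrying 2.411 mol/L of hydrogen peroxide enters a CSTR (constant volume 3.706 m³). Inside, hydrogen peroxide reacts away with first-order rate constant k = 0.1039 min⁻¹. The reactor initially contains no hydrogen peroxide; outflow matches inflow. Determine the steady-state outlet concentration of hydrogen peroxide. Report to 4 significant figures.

0.6971 mol/L

V dC/dt = Q(C_in − C) − k V C.
Steady state (dC/dt = 0): C_ss = Q C_in/(Q + kV) = C_in/(1 + kV/Q).
C_ss = 0.1566·2.411/(0.1566 + 0.1039·3.706) = 0.377563/0.541653 = 0.697056 mol/L.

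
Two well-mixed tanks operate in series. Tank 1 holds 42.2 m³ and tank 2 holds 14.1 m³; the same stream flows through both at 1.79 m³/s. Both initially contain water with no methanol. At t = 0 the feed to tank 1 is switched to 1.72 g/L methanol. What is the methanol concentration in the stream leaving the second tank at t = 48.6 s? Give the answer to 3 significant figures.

Species balance on tank i: dCᵢ/dt = (Cᵢ₋₁ − Cᵢ)/τᵢ with τᵢ = Vᵢ/Q.
τ₁ = 42.2/1.79 = 23.575 s; τ₂ = 14.1/1.79 = 7.8771 s.
Tank 1: C₁ = C_in(1 − e^(−t/τ₁)). Tank 2 (τ₁ ≠ τ₂): C₂ = C_in[1 − (τ₁ e^(−t/τ₁) − τ₂ e^(−t/τ₂))/(τ₁ − τ₂)].
At t = 48.6: e^(−t/τ₁) = 0.12727, e^(−t/τ₂) = 0.0020917.
C₂ = 1.72·[1 − (23.575·0.12727 − 7.8771·0.0020917)/(15.698)] = 1.72·0.80992 = 1.3931 g/L.

1.39 g/L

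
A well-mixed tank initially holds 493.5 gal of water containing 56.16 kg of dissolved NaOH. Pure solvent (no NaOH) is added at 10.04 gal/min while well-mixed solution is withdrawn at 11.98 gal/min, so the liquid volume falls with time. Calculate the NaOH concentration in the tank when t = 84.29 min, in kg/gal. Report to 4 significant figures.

0.01417 kg/gal

Let m(t) be the amount of NaOH. Volume: V(t) = V₀ + (Q_in − Q_out) t = 493.5 − 1.94000 t; V(84.29) = 329.977 gal.
Species balance (pure solvent in): dm/dt = −Q_out · m/V(t).
dm/m = −Q_out dt/(V₀ − 1.94000 t); integrating gives ln(m/m₀) = −(Q_out/(Q_in−Q_out)) ln(V/V₀).
m = m₀ (V₀/V)^(Q_out/(Q_in−Q_out)) = 56.16 × (493.5/329.977)^(-6.17526) = 4.67707 kg.
C = m/V = 4.67707/329.977 = 0.0141739 kg/gal.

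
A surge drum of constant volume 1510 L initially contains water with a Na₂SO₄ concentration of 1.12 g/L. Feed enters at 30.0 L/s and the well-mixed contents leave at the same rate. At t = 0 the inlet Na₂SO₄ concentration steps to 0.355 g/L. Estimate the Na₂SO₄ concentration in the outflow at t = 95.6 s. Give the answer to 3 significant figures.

Unsteady species balance (constant V, well mixed): V dC/dt = Q(C_in − C).
Rewrite as dC/dt + C/τ = C_in/τ, τ = V/Q = 50.333 s.
Integrating: C(t) = C_in + (C₀ − C_in) e^(−t/τ).
C(95.6) = 0.355 + (1.12 − 0.355)·e^(−95.6/50.333) = 0.355 + (0.76500)·0.14967 = 0.46950 g/L.

0.469 g/L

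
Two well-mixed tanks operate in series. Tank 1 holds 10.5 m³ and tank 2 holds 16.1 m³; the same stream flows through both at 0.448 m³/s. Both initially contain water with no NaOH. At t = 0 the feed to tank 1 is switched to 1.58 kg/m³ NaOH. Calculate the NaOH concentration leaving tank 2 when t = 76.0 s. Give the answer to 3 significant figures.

Species balance on tank i: dCᵢ/dt = (Cᵢ₋₁ − Cᵢ)/τᵢ with τᵢ = Vᵢ/Q.
τ₁ = 10.5/0.448 = 23.438 s; τ₂ = 16.1/0.448 = 35.938 s.
Solving the cascade with C₁(0)=C₂(0)=0 gives C₂(t) = C_in[1 − (τ₁ e^(−t/τ₁) − τ₂ e^(−t/τ₂))/(τ₁ − τ₂)].
At t = 76.0: e^(−t/τ₁) = 0.039060, e^(−t/τ₂) = 0.12066.
C₂ = 1.58·[1 − (23.438·0.039060 − 35.938·0.12066)/(-12.500)] = 1.58·0.72634 = 1.1476 kg/m³.

1.15 kg/m³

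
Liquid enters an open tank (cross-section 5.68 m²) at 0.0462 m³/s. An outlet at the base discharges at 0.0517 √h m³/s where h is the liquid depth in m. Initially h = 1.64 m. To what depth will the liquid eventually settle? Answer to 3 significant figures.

A dh/dt = Q_in − 0.0517 √h. Steady state requires inflow = outflow:
Q_in = 0.0517 √h_ss ⇒ √h_ss = 0.0462/0.0517 = 0.89362.
h_ss = 0.89362² = 0.79855 m. (Since h₀ = 1.64 m > h_ss, the level will fall toward this value.)

0.799 m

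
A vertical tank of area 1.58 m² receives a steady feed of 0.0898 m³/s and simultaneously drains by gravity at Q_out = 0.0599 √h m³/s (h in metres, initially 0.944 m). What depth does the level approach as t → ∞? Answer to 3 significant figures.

Mass balance (ρ constant): A dh/dt = Q_in − 0.0599 √h. At steady state dh/dt = 0:
Q_in = 0.0599 √h_ss ⇒ √h_ss = 0.0898/0.0599 = 1.4992.
h_ss = 1.4992² = 2.2475 m. (Since h₀ = 0.944 m < h_ss, the level will rise toward this value.)

2.25 m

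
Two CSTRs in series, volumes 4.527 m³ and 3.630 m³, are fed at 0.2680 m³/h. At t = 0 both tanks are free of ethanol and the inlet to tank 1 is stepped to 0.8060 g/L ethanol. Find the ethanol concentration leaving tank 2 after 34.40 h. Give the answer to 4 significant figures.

0.5325 g/L

Time constants: τᵢ = Vᵢ/Q for each well-mixed tank.
τ₁ = 4.527/0.2680 = 16.8918 h; τ₂ = 3.630/0.2680 = 13.5448 h.
Tank 1: C₁ = C_in(1 − e^(−t/τ₁)). Tank 2 (τ₁ ≠ τ₂): C₂ = C_in[1 − (τ₁ e^(−t/τ₁) − τ₂ e^(−t/τ₂))/(τ₁ − τ₂)].
At t = 34.40: e^(−t/τ₁) = 0.130486, e^(−t/τ₂) = 0.0788881.
C₂ = 0.8060·[1 − (16.8918·0.130486 − 13.5448·0.0788881)/(3.34701)] = 0.8060·0.660708 = 0.532531 g/L.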